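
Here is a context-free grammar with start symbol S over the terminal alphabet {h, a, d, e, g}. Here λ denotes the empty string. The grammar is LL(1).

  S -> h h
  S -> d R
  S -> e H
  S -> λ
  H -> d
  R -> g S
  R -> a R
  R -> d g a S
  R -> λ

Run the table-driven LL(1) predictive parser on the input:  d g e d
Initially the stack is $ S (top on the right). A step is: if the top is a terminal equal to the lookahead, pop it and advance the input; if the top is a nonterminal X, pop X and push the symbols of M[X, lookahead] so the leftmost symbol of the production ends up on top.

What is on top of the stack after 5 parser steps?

e

step 1: stack=$ S  input=d g e d $  — expand S -> d R
step 2: stack=$ R d  input=d g e d $  — match d
step 3: stack=$ R  input=g e d $  — expand R -> g S
step 4: stack=$ S g  input=g e d $  — match g
step 5: stack=$ S  input=e d $  — expand S -> e H
Stack after step 5: $ H e (top = e).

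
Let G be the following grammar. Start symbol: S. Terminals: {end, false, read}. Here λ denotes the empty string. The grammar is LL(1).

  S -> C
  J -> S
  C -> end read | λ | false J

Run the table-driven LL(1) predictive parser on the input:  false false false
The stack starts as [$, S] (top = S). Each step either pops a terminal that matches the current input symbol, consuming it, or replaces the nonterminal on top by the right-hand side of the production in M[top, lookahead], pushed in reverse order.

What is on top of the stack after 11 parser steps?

      Stack      Input                Action
   1  $ S        false false false $  expand S -> C
   2  $ C        false false false $  expand C -> false J
   3  $ J false  false false false $  match false
   4  $ J        false false $        expand J -> S
   5  $ S        false false $        expand S -> C
   6  $ C        false false $        expand C -> false J
   7  $ J false  false false $        match false
   8  $ J        false $              expand J -> S
   9  $ S        false $              expand S -> C
  10  $ C        false $              expand C -> false J
  11  $ J false  false $              match false
Stack after step 11: $ J (top = J).

J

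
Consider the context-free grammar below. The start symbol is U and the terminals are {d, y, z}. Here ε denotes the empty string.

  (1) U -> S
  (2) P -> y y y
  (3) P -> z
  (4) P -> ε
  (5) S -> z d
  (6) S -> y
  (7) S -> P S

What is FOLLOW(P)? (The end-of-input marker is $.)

FIRST(P) = {ε, y, z}
FIRST(S) = {y, z}  (via P S)
FIRST(U) = {y, z}  (via S)
FOLLOW(U) includes $ since U is the start symbol.
FOLLOW(U): U appears on no right-hand side. Thus FOLLOW(U) = {$}.
FOLLOW(P): in S->P S, P is followed by S with FIRST {y, z}. Thus FOLLOW(P) = {y, z}.
FOLLOW(S): in U->S, the suffix after S is empty, so FOLLOW(S) ⊇ FOLLOW(U) = {$}; in S->P S, the suffix after S is empty (adds nothing new). Thus FOLLOW(S) = {$}.

{y, z}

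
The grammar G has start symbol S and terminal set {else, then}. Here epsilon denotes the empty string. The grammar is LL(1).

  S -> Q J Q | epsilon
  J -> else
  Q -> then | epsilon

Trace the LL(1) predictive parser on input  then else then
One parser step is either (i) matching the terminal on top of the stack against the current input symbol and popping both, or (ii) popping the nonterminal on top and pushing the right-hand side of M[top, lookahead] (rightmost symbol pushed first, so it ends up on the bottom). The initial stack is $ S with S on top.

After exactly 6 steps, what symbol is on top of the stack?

     Stack       Input             Action
  1  $ S         then else then $  expand S -> Q J Q
  2  $ Q J Q     then else then $  expand Q -> then
  3  $ Q J then  then else then $  match then
  4  $ Q J       else then $       expand J -> else
  5  $ Q else    else then $       match else
  6  $ Q         then $            expand Q -> then
Stack after step 6: $ then (top = then).

then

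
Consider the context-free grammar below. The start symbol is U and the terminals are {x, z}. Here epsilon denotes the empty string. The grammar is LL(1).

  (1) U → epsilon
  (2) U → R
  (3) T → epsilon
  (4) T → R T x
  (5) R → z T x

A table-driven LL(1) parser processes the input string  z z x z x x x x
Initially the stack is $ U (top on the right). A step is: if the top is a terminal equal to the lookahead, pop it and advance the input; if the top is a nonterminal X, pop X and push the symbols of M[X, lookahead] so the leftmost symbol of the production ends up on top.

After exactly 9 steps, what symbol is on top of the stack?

R

     Stack          Input              Action
  1  $ U            z z x z x x x x $  expand U → R
  2  $ R            z z x z x x x x $  expand R → z T x
  3  $ x T z        z z x z x x x x $  match z
  4  $ x T          z x z x x x x $    expand T → R T x
  5  $ x x T R      z x z x x x x $    expand R → z T x
  6  $ x x T x T z  z x z x x x x $    match z
  7  $ x x T x T    x z x x x x $      expand T → epsilon
  8  $ x x T x      x z x x x x $      match x
  9  $ x x T        z x x x x $        expand T → R T x
Stack after step 9: $ x x x T R (top = R).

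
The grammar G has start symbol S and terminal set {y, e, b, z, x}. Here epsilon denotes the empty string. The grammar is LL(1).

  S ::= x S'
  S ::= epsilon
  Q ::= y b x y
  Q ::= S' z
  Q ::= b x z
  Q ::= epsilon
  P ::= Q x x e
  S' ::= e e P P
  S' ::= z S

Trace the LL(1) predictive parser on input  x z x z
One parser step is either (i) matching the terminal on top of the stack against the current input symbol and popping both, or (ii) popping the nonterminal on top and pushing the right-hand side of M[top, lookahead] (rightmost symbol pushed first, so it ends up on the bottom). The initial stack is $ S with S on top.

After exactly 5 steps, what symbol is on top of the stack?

     Stack   Input      Action
  1  $ S     x z x z $  expand S ::= x S'
  2  $ S' x  x z x z $  match x
  3  $ S'    z x z $    expand S' ::= z S
  4  $ S z   z x z $    match z
  5  $ S     x z $      expand S ::= x S'
Stack after step 5: $ S' x (top = x).

x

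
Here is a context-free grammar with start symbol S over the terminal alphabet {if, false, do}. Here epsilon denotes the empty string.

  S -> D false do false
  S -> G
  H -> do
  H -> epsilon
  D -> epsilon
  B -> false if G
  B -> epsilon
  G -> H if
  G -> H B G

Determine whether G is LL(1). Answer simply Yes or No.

No

FIRST(S) = {do, false, if}
FIRST(H) = {epsilon, do}
FIRST(D) = {epsilon}
FIRST(B) = {epsilon, false}
FIRST(G) = {do, false, if}
FOLLOW(S) = {$}
FOLLOW(H) = {do, false, if}
FOLLOW(D) = {false}
FOLLOW(B) = {do, false, if}
FOLLOW(G) = {$, do, false, if}
Cell M[B, false] receives both B -> false if G and B -> epsilon — the grammar is not LL(1).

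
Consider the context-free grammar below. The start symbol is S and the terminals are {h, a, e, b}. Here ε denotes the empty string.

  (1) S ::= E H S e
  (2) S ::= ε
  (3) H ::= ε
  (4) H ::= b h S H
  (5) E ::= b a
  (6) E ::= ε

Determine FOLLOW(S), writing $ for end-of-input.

FIRST(H) = {ε, b}
FIRST(E) = {ε, b}
FIRST(S) = {ε, b, e}  (via E H S e)
FOLLOW(S) includes $ since S is the start symbol.
FOLLOW(H): in S::=E H S e, H is followed by S e with FIRST {b, e}; in H::=b h S H, the suffix after H is empty (adds nothing new). Thus FOLLOW(H) = {b, e}.
FOLLOW(S): in S::=E H S e, S is followed by e with FIRST {e}; in H::=b h S H, S is followed by H with FIRST {ε, b}; in H::=b h S H, the suffix after S is nullable, so FOLLOW(S) ⊇ FOLLOW(H) = {b, e}. Thus FOLLOW(S) = {$, b, e}.
FOLLOW(E): in S::=E H S e, E is followed by H S e with FIRST {b, e}. Thus FOLLOW(E) = {b, e}.

{$, b, e}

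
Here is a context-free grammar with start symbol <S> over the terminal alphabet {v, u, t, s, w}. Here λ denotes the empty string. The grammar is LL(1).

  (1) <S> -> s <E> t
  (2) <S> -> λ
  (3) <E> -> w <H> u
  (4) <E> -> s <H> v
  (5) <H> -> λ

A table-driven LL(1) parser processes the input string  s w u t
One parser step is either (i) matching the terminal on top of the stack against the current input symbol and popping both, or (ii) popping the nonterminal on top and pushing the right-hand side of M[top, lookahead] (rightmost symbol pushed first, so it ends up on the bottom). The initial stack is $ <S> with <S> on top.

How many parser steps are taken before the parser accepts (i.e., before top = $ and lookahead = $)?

7

step 1: stack=$ <S>  input=s w u t $  — expand <S> -> s <E> t
step 2: stack=$ t <E> s  input=s w u t $  — match s
step 3: stack=$ t <E>  input=w u t $  — expand <E> -> w <H> u
step 4: stack=$ t u <H> w  input=w u t $  — match w
step 5: stack=$ t u <H>  input=u t $  — expand <H> -> λ
step 6: stack=$ t u  input=u t $  — match u
step 7: stack=$ t  input=t $  — match t
Accept reached after 7 steps.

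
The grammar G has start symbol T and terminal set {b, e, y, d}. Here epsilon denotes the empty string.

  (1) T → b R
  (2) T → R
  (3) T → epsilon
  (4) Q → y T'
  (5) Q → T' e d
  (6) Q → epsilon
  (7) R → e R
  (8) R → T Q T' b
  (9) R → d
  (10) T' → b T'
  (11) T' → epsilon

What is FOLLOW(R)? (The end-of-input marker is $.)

{$, b, e, y}

FIRST(T') = {epsilon, b}
FIRST(Q) = {epsilon, b, e, y}  (via T' e d)
FIRST(T) = {epsilon, b, d, e, y}  (via R)
FIRST(R) = {b, d, e, y}  (via T Q T' b)
FOLLOW(T) includes $ since T is the start symbol.
FOLLOW(T): in R→T Q T' b, T is followed by Q T' b with FIRST {b, e, y}. Thus FOLLOW(T) = {$, b, e, y}.
FOLLOW(Q): in R→T Q T' b, Q is followed by T' b with FIRST {b}. Thus FOLLOW(Q) = {b}.
FOLLOW(R): in T→b R, the suffix after R is empty, so FOLLOW(R) ⊇ FOLLOW(T) = {$, b, e, y}; in T→R, the suffix after R is empty, so FOLLOW(R) ⊇ FOLLOW(T) = {$, b, e, y}; in R→e R, the suffix after R is empty (adds nothing new). Thus FOLLOW(R) = {$, b, e, y}.
FOLLOW(T'): in Q→y T', the suffix after T' is empty, so FOLLOW(T') ⊇ FOLLOW(Q) = {b}; in Q→T' e d, T' is followed by e d with FIRST {e}; in R→T Q T' b, T' is followed by b with FIRST {b}; in T'→b T', the suffix after T' is empty (adds nothing new). Thus FOLLOW(T') = {b, e}.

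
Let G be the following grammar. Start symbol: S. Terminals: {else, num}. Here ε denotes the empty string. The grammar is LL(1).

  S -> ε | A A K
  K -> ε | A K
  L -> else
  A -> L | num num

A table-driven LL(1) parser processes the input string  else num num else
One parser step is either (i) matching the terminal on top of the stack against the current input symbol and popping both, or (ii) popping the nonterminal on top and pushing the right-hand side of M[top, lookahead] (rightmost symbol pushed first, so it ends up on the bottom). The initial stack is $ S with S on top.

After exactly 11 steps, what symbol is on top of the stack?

      Stack        Input                Action
   1  $ S          else num num else $  expand S -> A A K
   2  $ K A A      else num num else $  expand A -> L
   3  $ K A L      else num num else $  expand L -> else
   4  $ K A else   else num num else $  match else
   5  $ K A        num num else $       expand A -> num num
   6  $ K num num  num num else $       match num
   7  $ K num      num else $           match num
   8  $ K          else $               expand K -> A K
   9  $ K A        else $               expand A -> L
  10  $ K L        else $               expand L -> else
  11  $ K else     else $               match else
Stack after step 11: $ K (top = K).

K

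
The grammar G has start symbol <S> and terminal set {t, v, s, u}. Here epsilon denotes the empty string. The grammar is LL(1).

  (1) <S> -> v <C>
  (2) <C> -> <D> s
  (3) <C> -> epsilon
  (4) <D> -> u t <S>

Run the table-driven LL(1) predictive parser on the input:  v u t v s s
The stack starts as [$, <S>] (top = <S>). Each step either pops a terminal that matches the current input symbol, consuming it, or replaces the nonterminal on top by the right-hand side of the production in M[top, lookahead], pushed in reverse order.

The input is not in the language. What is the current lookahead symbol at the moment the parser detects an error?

step 1: stack=$ <S>  input=v u t v s s $  — expand <S> -> v <C>
step 2: stack=$ <C> v  input=v u t v s s $  — match v
step 3: stack=$ <C>  input=u t v s s $  — expand <C> -> <D> s
step 4: stack=$ s <D>  input=u t v s s $  — expand <D> -> u t <S>
step 5: stack=$ s <S> t u  input=u t v s s $  — match u
step 6: stack=$ s <S> t  input=t v s s $  — match t
step 7: stack=$ s <S>  input=v s s $  — expand <S> -> v <C>
step 8: stack=$ s <C> v  input=v s s $  — match v
step 9: stack=$ s <C>  input=s s $  — expand <C> -> epsilon
step 10: stack=$ s  input=s s $  — match s
step 11: stack=$  input=s $  — error: stack empty but input remains

s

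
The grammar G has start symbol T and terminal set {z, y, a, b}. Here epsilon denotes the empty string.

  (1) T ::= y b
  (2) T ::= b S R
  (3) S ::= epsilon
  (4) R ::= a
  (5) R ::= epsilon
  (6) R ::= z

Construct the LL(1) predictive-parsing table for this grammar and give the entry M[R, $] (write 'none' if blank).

R ::= epsilon

FIRST(T): from T::=y b we get {y}; from T::=b S R we get {b}. So FIRST(T) = {b, y}.
FIRST(S): from S::=epsilon we get {epsilon}. So FIRST(S) = {epsilon}.
FIRST(R): from R::=a we get {a}; from R::=epsilon we get {epsilon}; from R::=z we get {z}. So FIRST(R) = {epsilon, a, z}.
FOLLOW(T) includes $ since T is the start symbol.
FOLLOW(T): T appears on no right-hand side. Thus FOLLOW(T) = {$}.
FOLLOW(R): in T::=b S R, the suffix after R is empty, so FOLLOW(R) ⊇ FOLLOW(T) = {$}. Thus FOLLOW(R) = {$}.
For R ::= a: FIRST(a) = {a}, so it goes in M[R, t] for t ∈ {a}.
For R ::= epsilon: FIRST(epsilon) = {epsilon}, so it goes in M[R, t] for t ∈ {}; since epsilon ∈ FIRST, also for every t ∈ FOLLOW(R) = {$}.
For R ::= z: FIRST(z) = {z}, so it goes in M[R, t] for t ∈ {z}.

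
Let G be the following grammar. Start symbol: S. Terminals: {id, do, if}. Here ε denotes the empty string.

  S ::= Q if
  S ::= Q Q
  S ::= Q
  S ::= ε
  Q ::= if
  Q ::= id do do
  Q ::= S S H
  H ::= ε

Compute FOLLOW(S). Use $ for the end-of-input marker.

FIRST(H) = {ε}
FIRST(S) = {ε, id, if}  (via Q if, Q Q, Q)
FIRST(Q) = {ε, id, if}  (via S S H)
FOLLOW(S) includes $ since S is the start symbol.
FOLLOW(S): in Q::=S S H (occurrence 1), S is followed by S H with FIRST {ε, id, if}; in Q::=S S H (occurrence 1), the suffix after S is nullable, so FOLLOW(S) ⊇ FOLLOW(Q) = {$, id, if}; in Q::=S S H (occurrence 2), S is followed by H with FIRST {ε}; in Q::=S S H (occurrence 2), the suffix after S is nullable, so FOLLOW(S) ⊇ FOLLOW(Q) = {$, id, if}. Thus FOLLOW(S) = {$, id, if}.
FOLLOW(Q): in S::=Q if, Q is followed by if with FIRST {if}; in S::=Q Q (occurrence 1), Q is followed by Q with FIRST {ε, id, if}; in S::=Q Q (occurrence 1), the suffix after Q is nullable, so FOLLOW(Q) ⊇ FOLLOW(S) = {$, id, if}; in S::=Q Q (occurrence 2), the suffix after Q is empty, so FOLLOW(Q) ⊇ FOLLOW(S) = {$, id, if}; in S::=Q, the suffix after Q is empty, so FOLLOW(Q) ⊇ FOLLOW(S) = {$, id, if}. Thus FOLLOW(Q) = {$, id, if}.
FOLLOW(H): in Q::=S S H, the suffix after H is empty, so FOLLOW(H) ⊇ FOLLOW(Q) = {$, id, if}. Thus FOLLOW(H) = {$, id, if}.

{$, id, if}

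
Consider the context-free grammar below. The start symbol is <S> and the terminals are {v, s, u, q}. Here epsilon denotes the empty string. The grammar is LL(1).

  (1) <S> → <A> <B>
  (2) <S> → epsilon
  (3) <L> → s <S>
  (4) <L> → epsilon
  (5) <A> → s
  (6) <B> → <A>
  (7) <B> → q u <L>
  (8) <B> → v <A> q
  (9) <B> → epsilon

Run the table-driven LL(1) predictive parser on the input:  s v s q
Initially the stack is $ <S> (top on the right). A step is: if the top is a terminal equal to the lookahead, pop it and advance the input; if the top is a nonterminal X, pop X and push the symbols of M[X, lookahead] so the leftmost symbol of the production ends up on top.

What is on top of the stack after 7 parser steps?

step 1: stack=$ <S>  input=s v s q $  — expand <S> → <A> <B>
step 2: stack=$ <B> <A>  input=s v s q $  — expand <A> → s
step 3: stack=$ <B> s  input=s v s q $  — match s
step 4: stack=$ <B>  input=v s q $  — expand <B> → v <A> q
step 5: stack=$ q <A> v  input=v s q $  — match v
step 6: stack=$ q <A>  input=s q $  — expand <A> → s
step 7: stack=$ q s  input=s q $  — match s
Stack after step 7: $ q (top = q).

q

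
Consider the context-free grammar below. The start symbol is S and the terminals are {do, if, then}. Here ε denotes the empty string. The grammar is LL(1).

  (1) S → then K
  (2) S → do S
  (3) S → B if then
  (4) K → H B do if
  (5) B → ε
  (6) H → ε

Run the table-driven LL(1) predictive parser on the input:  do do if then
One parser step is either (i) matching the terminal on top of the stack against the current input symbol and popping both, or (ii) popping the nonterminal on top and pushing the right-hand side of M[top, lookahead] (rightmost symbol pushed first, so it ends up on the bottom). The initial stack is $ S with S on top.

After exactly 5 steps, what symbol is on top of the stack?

step 1: stack=$ S  input=do do if then $  — expand S → do S
step 2: stack=$ S do  input=do do if then $  — match do
step 3: stack=$ S  input=do if then $  — expand S → do S
step 4: stack=$ S do  input=do if then $  — match do
step 5: stack=$ S  input=if then $  — expand S → B if then
Stack after step 5: $ then if B (top = B).

B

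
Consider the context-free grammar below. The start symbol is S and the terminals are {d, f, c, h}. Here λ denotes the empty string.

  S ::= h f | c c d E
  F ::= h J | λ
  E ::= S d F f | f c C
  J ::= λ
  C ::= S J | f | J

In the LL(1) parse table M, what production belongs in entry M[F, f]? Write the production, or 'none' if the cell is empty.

FIRST(S) = {c, h}
FIRST(F) = {λ, h}
FIRST(J) = {λ}
FIRST(E) = {c, f, h}  (via S d F f)
FIRST(C) = {λ, c, f, h}  (via S J, J)
FOLLOW(S) includes $ since S is the start symbol.
FOLLOW(F): in E::=S d F f, F is followed by f with FIRST {f}. Thus FOLLOW(F) = {f}.
For F ::= h J: FIRST(h J) = {h}, so it goes in M[F, t] for t ∈ {h}.
For F ::= λ: FIRST(λ) = {λ}, so it goes in M[F, t] for t ∈ {}; since λ ∈ FIRST, also for every t ∈ FOLLOW(F) = {f}.

F ::= λ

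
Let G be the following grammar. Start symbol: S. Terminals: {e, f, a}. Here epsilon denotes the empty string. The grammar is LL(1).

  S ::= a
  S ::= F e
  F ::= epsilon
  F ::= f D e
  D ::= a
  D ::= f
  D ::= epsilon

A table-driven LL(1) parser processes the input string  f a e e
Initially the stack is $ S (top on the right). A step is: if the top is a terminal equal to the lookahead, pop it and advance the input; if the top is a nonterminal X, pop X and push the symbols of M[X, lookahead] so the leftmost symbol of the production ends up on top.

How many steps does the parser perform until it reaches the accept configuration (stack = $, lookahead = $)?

7

     Stack      Input      Action
  1  $ S        f a e e $  expand S ::= F e
  2  $ e F      f a e e $  expand F ::= f D e
  3  $ e e D f  f a e e $  match f
  4  $ e e D    a e e $    expand D ::= a
  5  $ e e a    a e e $    match a
  6  $ e e      e e $      match e
  7  $ e        e $        match e
Accept reached after 7 steps.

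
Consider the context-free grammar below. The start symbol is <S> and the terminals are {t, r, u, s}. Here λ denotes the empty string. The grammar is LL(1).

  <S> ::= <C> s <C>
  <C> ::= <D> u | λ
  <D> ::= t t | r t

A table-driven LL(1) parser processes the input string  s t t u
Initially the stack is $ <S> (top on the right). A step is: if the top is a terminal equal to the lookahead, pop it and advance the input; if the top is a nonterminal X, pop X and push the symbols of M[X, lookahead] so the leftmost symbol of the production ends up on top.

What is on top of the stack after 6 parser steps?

     Stack        Input      Action
  1  $ <S>        s t t u $  expand <S> ::= <C> s <C>
  2  $ <C> s <C>  s t t u $  expand <C> ::= λ
  3  $ <C> s      s t t u $  match s
  4  $ <C>        t t u $    expand <C> ::= <D> u
  5  $ u <D>      t t u $    expand <D> ::= t t
  6  $ u t t      t t u $    match t
Stack after step 6: $ u t (top = t).

t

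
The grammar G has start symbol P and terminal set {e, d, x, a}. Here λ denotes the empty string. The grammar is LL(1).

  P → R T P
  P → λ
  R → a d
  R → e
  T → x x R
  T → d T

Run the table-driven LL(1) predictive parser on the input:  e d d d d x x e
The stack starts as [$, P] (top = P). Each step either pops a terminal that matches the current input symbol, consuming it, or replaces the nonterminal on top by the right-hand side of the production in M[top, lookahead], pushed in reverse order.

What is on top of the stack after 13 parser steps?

x

step 1: stack=$ P  input=e d d d d x x e $  — expand P → R T P
step 2: stack=$ P T R  input=e d d d d x x e $  — expand R → e
step 3: stack=$ P T e  input=e d d d d x x e $  — match e
step 4: stack=$ P T  input=d d d d x x e $  — expand T → d T
step 5: stack=$ P T d  input=d d d d x x e $  — match d
step 6: stack=$ P T  input=d d d x x e $  — expand T → d T
step 7: stack=$ P T d  input=d d d x x e $  — match d
step 8: stack=$ P T  input=d d x x e $  — expand T → d T
step 9: stack=$ P T d  input=d d x x e $  — match d
step 10: stack=$ P T  input=d x x e $  — expand T → d T
step 11: stack=$ P T d  input=d x x e $  — match d
step 12: stack=$ P T  input=x x e $  — expand T → x x R
step 13: stack=$ P R x x  input=x x e $  — match x
Stack after step 13: $ P R x (top = x).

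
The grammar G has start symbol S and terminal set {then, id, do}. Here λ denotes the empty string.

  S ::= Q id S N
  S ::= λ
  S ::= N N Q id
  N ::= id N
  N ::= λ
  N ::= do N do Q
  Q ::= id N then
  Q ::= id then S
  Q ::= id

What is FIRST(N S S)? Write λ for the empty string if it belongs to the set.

FIRST(N) = {λ, do, id}
FIRST(Q) = {id}
FIRST(S) = {λ, do, id}  (via Q id S N, N N Q id)
FIRST(N S S): take FIRST of each symbol in turn, carrying on past any symbol whose FIRST contains λ; result {λ, do, id}.

{λ, do, id}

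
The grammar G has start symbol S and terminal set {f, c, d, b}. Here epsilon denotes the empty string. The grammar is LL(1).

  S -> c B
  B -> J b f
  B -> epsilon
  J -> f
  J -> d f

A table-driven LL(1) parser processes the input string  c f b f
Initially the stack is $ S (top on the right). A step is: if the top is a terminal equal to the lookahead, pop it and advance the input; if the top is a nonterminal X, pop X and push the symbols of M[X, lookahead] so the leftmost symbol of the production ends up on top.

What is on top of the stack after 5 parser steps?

b

     Stack    Input      Action
  1  $ S      c f b f $  expand S -> c B
  2  $ B c    c f b f $  match c
  3  $ B      f b f $    expand B -> J b f
  4  $ f b J  f b f $    expand J -> f
  5  $ f b f  f b f $    match f
Stack after step 5: $ f b (top = b).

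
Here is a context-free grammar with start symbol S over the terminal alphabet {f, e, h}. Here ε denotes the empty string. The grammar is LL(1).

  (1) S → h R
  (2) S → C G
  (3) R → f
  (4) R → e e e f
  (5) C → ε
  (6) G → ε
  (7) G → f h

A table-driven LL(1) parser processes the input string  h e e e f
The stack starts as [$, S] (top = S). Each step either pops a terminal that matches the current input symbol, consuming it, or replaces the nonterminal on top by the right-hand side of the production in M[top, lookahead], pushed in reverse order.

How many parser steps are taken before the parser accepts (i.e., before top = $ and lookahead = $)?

7

step 1: stack=$ S  input=h e e e f $  — expand S → h R
step 2: stack=$ R h  input=h e e e f $  — match h
step 3: stack=$ R  input=e e e f $  — expand R → e e e f
step 4: stack=$ f e e e  input=e e e f $  — match e
step 5: stack=$ f e e  input=e e f $  — match e
step 6: stack=$ f e  input=e f $  — match e
step 7: stack=$ f  input=f $  — match f
Accept reached after 7 steps.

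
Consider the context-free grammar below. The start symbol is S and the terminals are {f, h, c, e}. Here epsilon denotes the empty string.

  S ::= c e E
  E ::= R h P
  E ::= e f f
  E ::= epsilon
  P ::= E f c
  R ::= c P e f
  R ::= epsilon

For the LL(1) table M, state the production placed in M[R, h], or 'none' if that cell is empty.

FIRST(S) = {c}
FIRST(R) = {epsilon, c}
FIRST(E) = {epsilon, c, e, h}  (via R h P)
FIRST(P) = {c, e, f, h}  (via E f c)
FOLLOW(S) includes $ since S is the start symbol.
FOLLOW(R): in E::=R h P, R is followed by h P with FIRST {h}. Thus FOLLOW(R) = {h}.
For R ::= c P e f: FIRST(c P e f) = {c}, so it goes in M[R, t] for t ∈ {c}.
For R ::= epsilon: FIRST(epsilon) = {epsilon}, so it goes in M[R, t] for t ∈ {}; since epsilon ∈ FIRST, also for every t ∈ FOLLOW(R) = {h}.

R ::= epsilon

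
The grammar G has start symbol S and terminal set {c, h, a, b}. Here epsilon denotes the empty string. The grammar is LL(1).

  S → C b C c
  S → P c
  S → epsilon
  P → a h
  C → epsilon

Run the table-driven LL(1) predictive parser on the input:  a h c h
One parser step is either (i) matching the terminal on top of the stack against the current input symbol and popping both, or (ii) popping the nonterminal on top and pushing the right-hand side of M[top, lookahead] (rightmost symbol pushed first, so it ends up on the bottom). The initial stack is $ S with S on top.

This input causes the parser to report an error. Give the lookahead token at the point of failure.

h

     Stack    Input      Action
  1  $ S      a h c h $  expand S → P c
  2  $ c P    a h c h $  expand P → a h
  3  $ c h a  a h c h $  match a
  4  $ c h    h c h $    match h
  5  $ c      c h $      match c
  6  $        h $        error: stack empty but input remains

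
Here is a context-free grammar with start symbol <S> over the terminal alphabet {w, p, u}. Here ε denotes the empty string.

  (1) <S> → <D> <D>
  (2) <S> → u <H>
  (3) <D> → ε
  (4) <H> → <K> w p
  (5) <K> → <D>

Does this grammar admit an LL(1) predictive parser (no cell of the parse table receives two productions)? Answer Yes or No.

FIRST(<S>) = {ε, u}
FIRST(<D>) = {ε}
FIRST(<H>) = {w}
FIRST(<K>) = {ε}
FOLLOW(<S>) = {$}
FOLLOW(<D>) = {$, w}
FOLLOW(<H>) = {$}
FOLLOW(<K>) = {w}
Each cell of M receives at most one production.

Yes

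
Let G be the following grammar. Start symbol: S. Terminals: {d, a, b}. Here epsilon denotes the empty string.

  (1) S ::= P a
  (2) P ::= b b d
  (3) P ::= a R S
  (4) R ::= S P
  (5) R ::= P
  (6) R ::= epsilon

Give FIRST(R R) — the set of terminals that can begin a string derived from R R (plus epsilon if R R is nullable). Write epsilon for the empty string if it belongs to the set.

{epsilon, a, b}

FIRST(P) = {a, b}
FIRST(S) = {a, b}  (via P a)
FIRST(R) = {epsilon, a, b}  (via S P, P)
FIRST(R R): take FIRST of each symbol in turn, carrying on past any symbol whose FIRST contains epsilon; result {epsilon, a, b}.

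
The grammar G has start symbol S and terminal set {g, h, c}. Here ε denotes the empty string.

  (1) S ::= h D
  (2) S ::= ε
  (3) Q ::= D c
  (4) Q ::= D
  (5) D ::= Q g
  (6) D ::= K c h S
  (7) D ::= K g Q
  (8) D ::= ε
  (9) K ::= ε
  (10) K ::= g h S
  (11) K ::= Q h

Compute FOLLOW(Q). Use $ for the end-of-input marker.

{$, c, g, h}

FIRST(S): from S::=h D we get {h}; from S::=ε we get {ε}. So FIRST(S) = {ε, h}.
FIRST(Q): from Q::=D c we get {c, g, h}; from Q::=D we get {ε, c, g, h}. So FIRST(Q) = {ε, c, g, h}.
FIRST(K): from K::=ε we get {ε}; from K::=g h S we get {g}; from K::=Q h we get {c, g, h}. So FIRST(K) = {ε, c, g, h}.
FIRST(D): from D::=Q g we get {c, g, h}; from D::=K c h S we get {c, g, h}; from D::=K g Q we get {c, g, h}; from D::=ε we get {ε}. So FIRST(D) = {ε, c, g, h}.
FOLLOW(S) includes $ since S is the start symbol.
FOLLOW(K): in D::=K c h S, K is followed by c h S with FIRST {c}; in D::=K g Q, K is followed by g Q with FIRST {g}. Thus FOLLOW(K) = {c, g}.
FOLLOW(S): in D::=K c h S, the suffix after S is empty, so FOLLOW(S) ⊇ FOLLOW(D) = {$, c, g, h}; in K::=g h S, the suffix after S is empty, so FOLLOW(S) ⊇ FOLLOW(K) = {c, g}. Thus FOLLOW(S) = {$, c, g, h}.
FOLLOW(Q): in D::=Q g, Q is followed by g with FIRST {g}; in D::=K g Q, the suffix after Q is empty, so FOLLOW(Q) ⊇ FOLLOW(D) = {$, c, g, h}; in K::=Q h, Q is followed by h with FIRST {h}. Thus FOLLOW(Q) = {$, c, g, h}.
FOLLOW(D): in S::=h D, the suffix after D is empty, so FOLLOW(D) ⊇ FOLLOW(S) = {$, c, g, h}; in Q::=D c, D is followed by c with FIRST {c}; in Q::=D, the suffix after D is empty, so FOLLOW(D) ⊇ FOLLOW(Q) = {$, c, g, h}. Thus FOLLOW(D) = {$, c, g, h}.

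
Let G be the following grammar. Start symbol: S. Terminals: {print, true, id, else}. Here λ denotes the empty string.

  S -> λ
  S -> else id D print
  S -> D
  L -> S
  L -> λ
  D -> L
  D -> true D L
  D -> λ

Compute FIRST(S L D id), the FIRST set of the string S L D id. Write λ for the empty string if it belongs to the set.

{else, id, true}

FIRST(S): from S->λ we get {λ}; from S->else id D print we get {else}; from S->D we get {λ, else, true}. So FIRST(S) = {λ, else, true}.
FIRST(L): from L->S we get {λ, else, true}; from L->λ we get {λ}. So FIRST(L) = {λ, else, true}.
FIRST(D): from D->L we get {λ, else, true}; from D->true D L we get {true}; from D->λ we get {λ}. So FIRST(D) = {λ, else, true}.
FIRST(S L D id): take FIRST of each symbol in turn, carrying on past any symbol whose FIRST contains λ; result {else, id, true}.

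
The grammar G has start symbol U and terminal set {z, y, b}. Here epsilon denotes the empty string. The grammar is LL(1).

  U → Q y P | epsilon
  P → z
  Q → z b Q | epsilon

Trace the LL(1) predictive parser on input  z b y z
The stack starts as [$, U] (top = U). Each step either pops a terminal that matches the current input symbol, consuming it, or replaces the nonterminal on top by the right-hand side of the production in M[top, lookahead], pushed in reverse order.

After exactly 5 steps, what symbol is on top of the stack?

     Stack        Input      Action
  1  $ U          z b y z $  expand U → Q y P
  2  $ P y Q      z b y z $  expand Q → z b Q
  3  $ P y Q b z  z b y z $  match z
  4  $ P y Q b    b y z $    match b
  5  $ P y Q      y z $      expand Q → epsilon
Stack after step 5: $ P y (top = y).

y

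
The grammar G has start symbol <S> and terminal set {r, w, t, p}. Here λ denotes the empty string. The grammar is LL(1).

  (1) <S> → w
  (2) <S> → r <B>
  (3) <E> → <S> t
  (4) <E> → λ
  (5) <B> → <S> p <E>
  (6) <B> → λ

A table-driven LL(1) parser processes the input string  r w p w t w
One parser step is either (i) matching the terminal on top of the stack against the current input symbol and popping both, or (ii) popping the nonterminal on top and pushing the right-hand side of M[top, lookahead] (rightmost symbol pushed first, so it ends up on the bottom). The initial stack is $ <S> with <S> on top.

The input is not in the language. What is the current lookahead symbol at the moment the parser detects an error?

step 1: stack=$ <S>  input=r w p w t w $  — expand <S> → r <B>
step 2: stack=$ <B> r  input=r w p w t w $  — match r
step 3: stack=$ <B>  input=w p w t w $  — expand <B> → <S> p <E>
step 4: stack=$ <E> p <S>  input=w p w t w $  — expand <S> → w
step 5: stack=$ <E> p w  input=w p w t w $  — match w
step 6: stack=$ <E> p  input=p w t w $  — match p
step 7: stack=$ <E>  input=w t w $  — expand <E> → <S> t
step 8: stack=$ t <S>  input=w t w $  — expand <S> → w
step 9: stack=$ t w  input=w t w $  — match w
step 10: stack=$ t  input=t w $  — match t
step 11: stack=$  input=w $  — error: stack empty but input remains

w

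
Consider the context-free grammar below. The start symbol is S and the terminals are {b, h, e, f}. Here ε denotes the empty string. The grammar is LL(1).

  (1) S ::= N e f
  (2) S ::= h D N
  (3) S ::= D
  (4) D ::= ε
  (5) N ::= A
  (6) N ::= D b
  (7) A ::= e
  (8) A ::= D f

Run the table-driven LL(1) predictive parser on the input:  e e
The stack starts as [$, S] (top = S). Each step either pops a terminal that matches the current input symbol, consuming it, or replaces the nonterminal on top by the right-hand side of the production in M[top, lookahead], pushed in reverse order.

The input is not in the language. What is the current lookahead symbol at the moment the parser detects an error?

     Stack    Input  Action
  1  $ S      e e $  expand S ::= N e f
  2  $ f e N  e e $  expand N ::= A
  3  $ f e A  e e $  expand A ::= e
  4  $ f e e  e e $  match e
  5  $ f e    e $    match e
  6  $ f      $      error: top is terminal f but lookahead is $

$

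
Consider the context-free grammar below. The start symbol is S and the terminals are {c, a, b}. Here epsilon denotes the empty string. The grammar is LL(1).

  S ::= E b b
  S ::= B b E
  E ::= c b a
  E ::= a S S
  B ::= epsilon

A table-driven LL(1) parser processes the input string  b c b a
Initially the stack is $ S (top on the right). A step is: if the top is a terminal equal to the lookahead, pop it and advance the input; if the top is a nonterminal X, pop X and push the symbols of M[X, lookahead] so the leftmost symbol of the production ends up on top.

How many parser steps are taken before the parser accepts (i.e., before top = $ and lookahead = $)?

7

     Stack    Input      Action
  1  $ S      b c b a $  expand S ::= B b E
  2  $ E b B  b c b a $  expand B ::= epsilon
  3  $ E b    b c b a $  match b
  4  $ E      c b a $    expand E ::= c b a
  5  $ a b c  c b a $    match c
  6  $ a b    b a $      match b
  7  $ a      a $        match a
Accept reached after 7 steps.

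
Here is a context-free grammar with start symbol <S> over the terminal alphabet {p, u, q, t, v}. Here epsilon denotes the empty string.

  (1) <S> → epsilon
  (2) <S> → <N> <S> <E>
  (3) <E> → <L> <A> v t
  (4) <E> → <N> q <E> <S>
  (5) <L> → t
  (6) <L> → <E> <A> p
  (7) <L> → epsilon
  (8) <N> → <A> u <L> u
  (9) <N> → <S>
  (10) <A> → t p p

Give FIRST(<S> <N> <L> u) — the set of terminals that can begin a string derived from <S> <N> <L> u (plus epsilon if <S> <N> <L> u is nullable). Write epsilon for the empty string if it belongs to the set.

FIRST(<A>): from <A>→t p p we get {t}. So FIRST(<A>) = {t}.
FIRST(<S>): from <S>→epsilon we get {epsilon}; from <S>→<N> <S> <E> we get {q, t}. So FIRST(<S>) = {epsilon, q, t}.
FIRST(<N>): from <N>→<A> u <L> u we get {t}; from <N>→<S> we get {epsilon, q, t}. So FIRST(<N>) = {epsilon, q, t}.
FIRST(<E>): from <E>→<L> <A> v t we get {q, t}; from <E>→<N> q <E> <S> we get {q, t}. So FIRST(<E>) = {q, t}.
FIRST(<L>): from <L>→t we get {t}; from <L>→<E> <A> p we get {q, t}; from <L>→epsilon we get {epsilon}. So FIRST(<L>) = {epsilon, q, t}.
FIRST(<S> <N> <L> u): take FIRST of each symbol in turn, carrying on past any symbol whose FIRST contains epsilon; result {q, t, u}.

{q, t, u}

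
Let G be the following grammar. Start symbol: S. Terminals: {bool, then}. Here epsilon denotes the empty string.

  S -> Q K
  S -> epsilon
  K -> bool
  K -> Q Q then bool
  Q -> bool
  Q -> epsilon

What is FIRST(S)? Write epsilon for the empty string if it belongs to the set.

FIRST(Q) = {epsilon, bool}
FIRST(K) = {bool, then}  (via Q Q then bool)
FIRST(S) = {epsilon, bool, then}  (via Q K)

{epsilon, bool, then}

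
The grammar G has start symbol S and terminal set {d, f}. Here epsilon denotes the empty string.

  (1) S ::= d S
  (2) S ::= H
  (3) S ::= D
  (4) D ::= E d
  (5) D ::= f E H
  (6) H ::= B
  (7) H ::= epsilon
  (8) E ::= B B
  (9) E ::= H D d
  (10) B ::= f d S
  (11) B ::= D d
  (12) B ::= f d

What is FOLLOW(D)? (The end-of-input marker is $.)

{$, d, f}

FIRST(S): from S::=d S we get {d}; from S::=H we get {epsilon, f}; from S::=D we get {f}. So FIRST(S) = {epsilon, d, f}.
FIRST(D): from D::=E d we get {f}; from D::=f E H we get {f}. So FIRST(D) = {f}.
FIRST(B): from B::=f d S we get {f}; from B::=D d we get {f}; from B::=f d we get {f}. So FIRST(B) = {f}.
FIRST(H): from H::=B we get {f}; from H::=epsilon we get {epsilon}. So FIRST(H) = {epsilon, f}.
FIRST(E): from E::=B B we get {f}; from E::=H D d we get {f}. So FIRST(E) = {f}.
FOLLOW(S) includes $ since S is the start symbol.
FOLLOW(S): in S::=d S, the suffix after S is empty (adds nothing new); in B::=f d S, the suffix after S is empty, so FOLLOW(S) ⊇ FOLLOW(B) = {$, d, f}. Thus FOLLOW(S) = {$, d, f}.
FOLLOW(D): in S::=D, the suffix after D is empty, so FOLLOW(D) ⊇ FOLLOW(S) = {$, d, f}; in E::=H D d, D is followed by d with FIRST {d}; in B::=D d, D is followed by d with FIRST {d}. Thus FOLLOW(D) = {$, d, f}.
FOLLOW(H): in S::=H, the suffix after H is empty, so FOLLOW(H) ⊇ FOLLOW(S) = {$, d, f}; in D::=f E H, the suffix after H is empty, so FOLLOW(H) ⊇ FOLLOW(D) = {$, d, f}; in E::=H D d, H is followed by D d with FIRST {f}. Thus FOLLOW(H) = {$, d, f}.
FOLLOW(E): in D::=E d, E is followed by d with FIRST {d}; in D::=f E H, E is followed by H with FIRST {epsilon, f}; in D::=f E H, the suffix after E is nullable, so FOLLOW(E) ⊇ FOLLOW(D) = {$, d, f}. Thus FOLLOW(E) = {$, d, f}.
FOLLOW(B): in H::=B, the suffix after B is empty, so FOLLOW(B) ⊇ FOLLOW(H) = {$, d, f}; in E::=B B (occurrence 1), B is followed by B with FIRST {f}; in E::=B B (occurrence 2), the suffix after B is empty, so FOLLOW(B) ⊇ FOLLOW(E) = {$, d, f}. Thus FOLLOW(B) = {$, d, f}.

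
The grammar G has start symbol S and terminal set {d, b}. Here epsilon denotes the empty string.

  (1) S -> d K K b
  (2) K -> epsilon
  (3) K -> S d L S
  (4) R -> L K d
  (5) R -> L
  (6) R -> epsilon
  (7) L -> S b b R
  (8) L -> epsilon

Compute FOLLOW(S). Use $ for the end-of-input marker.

{$, b, d}

FIRST(S) = {d}
FIRST(K) = {epsilon, d}  (via S d L S)
FIRST(L) = {epsilon, d}  (via S b b R)
FIRST(R) = {epsilon, d}  (via L K d, L)
FOLLOW(S) includes $ since S is the start symbol.
FOLLOW(K): in S->d K K b (occurrence 1), K is followed by K b with FIRST {b, d}; in S->d K K b (occurrence 2), K is followed by b with FIRST {b}; in R->L K d, K is followed by d with FIRST {d}. Thus FOLLOW(K) = {b, d}.
FOLLOW(S): in K->S d L S (occurrence 1), S is followed by d L S with FIRST {d}; in K->S d L S (occurrence 2), the suffix after S is empty, so FOLLOW(S) ⊇ FOLLOW(K) = {b, d}; in L->S b b R, S is followed by b b R with FIRST {b}. Thus FOLLOW(S) = {$, b, d}.
FOLLOW(R): in L->S b b R, the suffix after R is empty, so FOLLOW(R) ⊇ FOLLOW(L) = {d}. Thus FOLLOW(R) = {d}.
FOLLOW(L): in K->S d L S, L is followed by S with FIRST {d}; in R->L K d, L is followed by K d with FIRST {d}; in R->L, the suffix after L is empty, so FOLLOW(L) ⊇ FOLLOW(R) = {d}. Thus FOLLOW(L) = {d}.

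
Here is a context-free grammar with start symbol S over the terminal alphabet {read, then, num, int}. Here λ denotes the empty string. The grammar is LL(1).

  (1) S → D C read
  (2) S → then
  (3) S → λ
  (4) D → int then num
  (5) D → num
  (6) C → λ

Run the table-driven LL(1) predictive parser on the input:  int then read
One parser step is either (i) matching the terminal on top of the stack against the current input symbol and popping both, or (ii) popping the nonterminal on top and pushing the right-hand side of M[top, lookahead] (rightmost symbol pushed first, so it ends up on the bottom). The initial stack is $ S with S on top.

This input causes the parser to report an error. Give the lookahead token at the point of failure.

read

     Stack                  Input            Action
  1  $ S                    int then read $  expand S → D C read
  2  $ read C D             int then read $  expand D → int then num
  3  $ read C num then int  int then read $  match int
  4  $ read C num then      then read $      match then
  5  $ read C num           read $           error: top is terminal num but lookahead is read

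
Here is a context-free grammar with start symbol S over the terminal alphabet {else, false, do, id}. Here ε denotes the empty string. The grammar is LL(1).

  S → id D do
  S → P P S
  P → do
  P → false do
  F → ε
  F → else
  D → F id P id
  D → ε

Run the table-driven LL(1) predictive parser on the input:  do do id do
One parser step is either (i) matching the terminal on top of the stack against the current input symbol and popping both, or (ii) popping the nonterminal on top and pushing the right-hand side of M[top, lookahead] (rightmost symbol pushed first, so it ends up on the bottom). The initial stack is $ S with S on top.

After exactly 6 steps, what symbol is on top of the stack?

     Stack     Input          Action
  1  $ S       do do id do $  expand S → P P S
  2  $ S P P   do do id do $  expand P → do
  3  $ S P do  do do id do $  match do
  4  $ S P     do id do $     expand P → do
  5  $ S do    do id do $     match do
  6  $ S       id do $        expand S → id D do
Stack after step 6: $ do D id (top = id).

id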